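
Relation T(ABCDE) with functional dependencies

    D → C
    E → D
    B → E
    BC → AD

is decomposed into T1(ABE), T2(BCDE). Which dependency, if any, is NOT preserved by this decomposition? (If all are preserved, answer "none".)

D → C lies within T2.
E → D lies within T2.
B → E lies within T1.
BC → AD: restricted closure across fragments reaches AD.
Every dependency is enforceable on the fragments, so the decomposition is dependency-preserving.

none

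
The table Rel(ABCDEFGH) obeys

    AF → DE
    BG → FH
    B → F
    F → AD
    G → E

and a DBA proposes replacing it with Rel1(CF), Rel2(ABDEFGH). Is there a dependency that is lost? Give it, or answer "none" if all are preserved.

AF → DE lies within Rel2.
BG → FH lies within Rel2.
B → F lies within Rel2.
F → AD lies within Rel2.
G → E lies within Rel2.
Every dependency is enforceable on the fragments, so the decomposition is dependency-preserving.

none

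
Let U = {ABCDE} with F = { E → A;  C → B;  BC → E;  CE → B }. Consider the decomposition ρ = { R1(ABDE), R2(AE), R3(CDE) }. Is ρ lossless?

No

Chase test. Columns are ABCDE; row i has aⱼ where attribute j ∈ Ri, else bᵢⱼ.
Initial tableau (one row per fragment):
  row 1: a1 a2 b13 a4 a5
  row 2: a1 b22 b23 b24 a5
  row 3: b31 b32 a3 a4 a5
Rows 1 and 3 agree on E; apply E→A and equate their A entries.
No row becomes fully distinguished — the join is lossy.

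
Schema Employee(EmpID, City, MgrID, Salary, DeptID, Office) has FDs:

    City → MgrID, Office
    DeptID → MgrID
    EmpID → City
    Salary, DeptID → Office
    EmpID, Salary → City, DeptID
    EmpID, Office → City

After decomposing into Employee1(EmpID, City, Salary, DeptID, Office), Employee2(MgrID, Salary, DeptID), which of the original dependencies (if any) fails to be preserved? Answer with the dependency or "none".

Check City → MgrID, Office: no single fragment contains all of {City, MgrID, Office}, and the restricted closure of {City} across the fragments never reaches {MgrID, Office}.
DeptID → MgrID is preserved.
EmpID → City is preserved.
Salary, DeptID → Office is preserved.
EmpID, Salary → City, DeptID is preserved.
EmpID, Office → City is preserved.

City → MgrID, Office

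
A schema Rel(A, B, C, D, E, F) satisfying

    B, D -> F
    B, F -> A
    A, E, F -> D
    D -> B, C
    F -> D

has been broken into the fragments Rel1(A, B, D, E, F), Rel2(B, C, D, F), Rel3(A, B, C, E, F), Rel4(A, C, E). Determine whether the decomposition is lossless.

Chase test. Columns are A, B, C, D, E, F; row i has aⱼ where attribute j ∈ Reli, else bᵢⱼ.
Initial tableau (one row per fragment):
  row 1: a1 a2 b13 a4 a5 a6
  row 2: b21 a2 a3 a4 b25 a6
  row 3: a1 a2 a3 b34 a5 a6
  row 4: a1 b42 a3 b44 a5 b46
Rows 1 and 2 agree on B, F; apply B, F→A and equate their A entries.
Rows 1 and 3 agree on A, E, F; apply A, E, F→D and equate their D entries.
Rows 1 and 2 agree on D; apply D→B, C and equate their B, C entries.
Row 1 is now all distinguished symbols — the join is lossless.

Yes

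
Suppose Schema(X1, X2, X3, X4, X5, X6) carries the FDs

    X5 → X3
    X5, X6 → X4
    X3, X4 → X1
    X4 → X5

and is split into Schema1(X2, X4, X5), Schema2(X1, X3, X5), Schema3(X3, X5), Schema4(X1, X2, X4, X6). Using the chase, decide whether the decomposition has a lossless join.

Yes

Chase test. Columns are X1, X2, X3, X4, X5, X6; row i has aⱼ where attribute j ∈ Schemai, else bᵢⱼ.
Initial tableau (one row per fragment):
  row 1: b11 a2 b13 a4 a5 b16
  row 2: a1 b22 a3 b24 a5 b26
  row 3: b31 b32 a3 b34 a5 b36
  row 4: a1 a2 b43 a4 b45 a6
Rows 1 and 2 agree on X5; apply X5→X3 and equate their X3 entries.
Rows 1 and 4 agree on X4; apply X4→X5 and equate their X5 entries.
Rows 1 and 4 agree on X5; apply X5→X3 and equate their X3 entries.
Rows 1 and 4 agree on X3, X4; apply X3, X4→X1 and equate their X1 entries.
Row 4 is now all distinguished symbols — the join is lossless.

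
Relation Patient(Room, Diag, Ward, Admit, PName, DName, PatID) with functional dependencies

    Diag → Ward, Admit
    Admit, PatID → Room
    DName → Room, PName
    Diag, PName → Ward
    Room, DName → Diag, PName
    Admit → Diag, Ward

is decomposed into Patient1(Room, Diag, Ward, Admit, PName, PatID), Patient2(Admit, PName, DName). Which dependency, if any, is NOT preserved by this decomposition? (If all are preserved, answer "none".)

DName → Room, PName

Check DName → Room, PName: no single fragment contains all of {Room, PName, DName}, and the restricted closure of {DName} across the fragments never reaches {Room, PName}.
Diag → Ward, Admit is preserved.
Admit, PatID → Room is preserved.
Diag, PName → Ward is preserved.
Room, DName → Diag, PName is preserved.
Admit → Diag, Ward is preserved.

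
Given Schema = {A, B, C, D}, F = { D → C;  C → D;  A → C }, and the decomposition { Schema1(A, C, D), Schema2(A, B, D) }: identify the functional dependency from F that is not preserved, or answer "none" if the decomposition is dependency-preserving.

none

D → C lies within Schema1.
C → D lies within Schema1.
A → C lies within Schema1.
Every dependency is enforceable on the fragments, so the decomposition is dependency-preserving.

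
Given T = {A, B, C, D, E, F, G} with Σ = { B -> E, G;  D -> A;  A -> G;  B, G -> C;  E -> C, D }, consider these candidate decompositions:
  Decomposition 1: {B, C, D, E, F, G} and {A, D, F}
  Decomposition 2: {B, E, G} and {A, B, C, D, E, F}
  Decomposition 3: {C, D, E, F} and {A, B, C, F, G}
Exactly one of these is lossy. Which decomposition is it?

Decomposition 1: common = {D, F}, closure = {A, D, F, G} → lossless.
Decomposition 2: common = {B, E}, closure = {A, B, C, D, E, G} → lossless.
Decomposition 3: common = {C, F}, closure = {C, F} → lossy.

Decomposition 3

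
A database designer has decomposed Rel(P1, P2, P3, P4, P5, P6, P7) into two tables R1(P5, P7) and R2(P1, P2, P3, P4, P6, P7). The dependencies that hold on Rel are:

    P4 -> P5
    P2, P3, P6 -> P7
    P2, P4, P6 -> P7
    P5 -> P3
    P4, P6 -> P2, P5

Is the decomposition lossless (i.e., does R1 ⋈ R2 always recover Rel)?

No

Common attributes: R1 ∩ R2 = {P7}.
No dependency enlarges {P7}, so (P7)⁺ = {P7}.
The closure contains neither all of R1 = {P5, P7} nor all of R2 = {P1, P2, P3, P4, P6, P7}, so the common attributes are not a superkey of either fragment. The join is lossy.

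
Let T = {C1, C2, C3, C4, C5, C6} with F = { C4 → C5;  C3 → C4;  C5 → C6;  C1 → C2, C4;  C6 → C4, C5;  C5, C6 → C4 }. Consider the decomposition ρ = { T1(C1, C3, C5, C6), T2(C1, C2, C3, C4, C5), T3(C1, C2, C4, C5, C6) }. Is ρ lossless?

Yes

Chase test. Columns are C1, C2, C3, C4, C5, C6; row i has aⱼ where attribute j ∈ Ti, else bᵢⱼ.
Initial tableau (one row per fragment):
  row 1: a1 b12 a3 b14 a5 a6
  row 2: a1 a2 a3 a4 a5 b26
  row 3: a1 a2 b33 a4 a5 a6
Rows 1 and 2 agree on C3; apply C3→C4 and equate their C4 entries.
Rows 1 and 2 agree on C5; apply C5→C6 and equate their C6 entries.
Rows 1 and 2 agree on C1; apply C1→C2, C4 and equate their C2, C4 entries.
Row 1 is now all distinguished symbols — the join is lossless.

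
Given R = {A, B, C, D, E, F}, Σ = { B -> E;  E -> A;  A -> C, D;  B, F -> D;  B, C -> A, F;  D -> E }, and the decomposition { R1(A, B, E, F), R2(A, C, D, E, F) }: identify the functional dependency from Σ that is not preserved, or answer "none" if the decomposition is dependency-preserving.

none

B → E lies within R1.
E → A lies within R1.
A → C, D lies within R2.
B, F → D: restricted closure across fragments reaches D.
B, C → A, F: restricted closure across fragments reaches A, F.
D → E lies within R2.
Every dependency is enforceable on the fragments, so the decomposition is dependency-preserving.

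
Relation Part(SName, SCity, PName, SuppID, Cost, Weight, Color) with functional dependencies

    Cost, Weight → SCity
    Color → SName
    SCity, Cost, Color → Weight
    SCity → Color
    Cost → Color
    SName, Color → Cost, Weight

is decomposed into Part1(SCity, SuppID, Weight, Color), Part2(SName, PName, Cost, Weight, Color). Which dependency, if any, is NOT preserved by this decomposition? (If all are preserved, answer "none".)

Cost, Weight → SCity: restricted closure across fragments reaches SCity.
Color → SName lies within Part2.
SCity, Cost, Color → Weight: restricted closure across fragments reaches Weight.
SCity → Color lies within Part1.
Cost → Color lies within Part2.
SName, Color → Cost, Weight lies within Part2.
Every dependency is enforceable on the fragments, so the decomposition is dependency-preserving.

none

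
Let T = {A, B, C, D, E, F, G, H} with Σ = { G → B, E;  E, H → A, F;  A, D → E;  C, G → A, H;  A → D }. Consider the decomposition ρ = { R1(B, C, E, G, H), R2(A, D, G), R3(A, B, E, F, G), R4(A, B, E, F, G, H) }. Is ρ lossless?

Chase test. Columns are A, B, C, D, E, F, G, H; row i has aⱼ where attribute j ∈ Ri, else bᵢⱼ.
Initial tableau (one row per fragment):
  row 1: b11 a2 a3 b14 a5 b16 a7 a8
  row 2: a1 b22 b23 a4 b25 b26 a7 b28
  row 3: a1 a2 b33 b34 a5 a6 a7 b38
  row 4: a1 a2 b43 b44 a5 a6 a7 a8
Rows 1 and 2 agree on G; apply G→B, E and equate their B, E entries.
Rows 1 and 4 agree on E, H; apply E, H→A, F and equate their A, F entries.
Rows 1 and 2 agree on A; apply A→D and equate their D entries.
Rows 1 and 3 agree on A; apply A→D and equate their D entries.
Rows 1 and 4 agree on A; apply A→D and equate their D entries.
Row 1 is now all distinguished symbols — the join is lossless.

Yes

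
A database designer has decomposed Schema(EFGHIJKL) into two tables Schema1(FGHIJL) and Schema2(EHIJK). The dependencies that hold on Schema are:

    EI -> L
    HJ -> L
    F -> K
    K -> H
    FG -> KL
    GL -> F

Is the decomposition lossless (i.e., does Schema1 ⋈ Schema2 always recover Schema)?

Common attributes: Schema1 ∩ Schema2 = {HIJ}.
Closure of {HIJ}: HJ → L applies, adding L. So (HIJ)⁺ = {HIJL}.
The closure contains neither all of Schema1 = {FGHIJL} nor all of Schema2 = {EHIJK}, so the common attributes are not a superkey of either fragment. The join is lossy.

No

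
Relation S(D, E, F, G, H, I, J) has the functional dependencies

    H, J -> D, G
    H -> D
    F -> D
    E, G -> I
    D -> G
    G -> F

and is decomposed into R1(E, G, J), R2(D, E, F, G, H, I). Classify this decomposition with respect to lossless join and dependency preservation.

Lossless test: (E, G)⁺ = {D, E, F, G, I}, which is a superkey of neither fragment — lossy.
Dependency preservation: H, J → D, G is not contained in any single fragment, but the restricted closure of its left-hand side across the fragments still reaches the right-hand side; the remaining FDs each lie inside some fragment. All dependencies are preserved.

lossy but dependency-preserving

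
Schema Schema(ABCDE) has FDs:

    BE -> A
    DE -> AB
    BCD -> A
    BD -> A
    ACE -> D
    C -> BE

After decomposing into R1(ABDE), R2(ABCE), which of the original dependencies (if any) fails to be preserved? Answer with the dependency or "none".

Check ACE → D: no single fragment contains all of {ACDE}, and the restricted closure of {ACE} across the fragments never reaches {D}.
BE → A is preserved.
DE → AB is preserved.
BCD → A is preserved.
BD → A is preserved.
C → BE is preserved.

ACE -> D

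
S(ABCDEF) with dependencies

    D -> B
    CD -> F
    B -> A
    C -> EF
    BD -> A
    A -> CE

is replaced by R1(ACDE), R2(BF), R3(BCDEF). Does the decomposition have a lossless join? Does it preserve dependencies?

lossless but not dependency-preserving

Lossless test (chase): Rows 1 and 3 agree on D; apply D→B and equate their B entries. Rows 1 and 3 agree on CD; apply CD→F and equate their F entries. Rows 1 and 2 agree on B; apply B→A and equate their A entries. Rows 1 and 3 agree on B; apply B→A and equate their A entries. Rows 1 and 2 agree on A; apply A→CE and equate their CE entries. Row 1 is now all distinguished symbols — the join is lossless.
Dependency preservation: the restricted closure of {B} across the fragments never reaches {A}, so B → A cannot be enforced without a join — not preserved.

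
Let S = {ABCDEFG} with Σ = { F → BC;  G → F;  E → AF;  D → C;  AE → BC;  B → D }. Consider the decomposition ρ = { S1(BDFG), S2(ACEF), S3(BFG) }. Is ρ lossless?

No

Chase test. Columns are ABCDEFG; row i has aⱼ where attribute j ∈ Si, else bᵢⱼ.
Initial tableau (one row per fragment):
  row 1: b11 a2 b13 a4 b15 a6 a7
  row 2: a1 b22 a3 b24 a5 a6 b27
  row 3: b31 a2 b33 b34 b35 a6 a7
Rows 1 and 2 agree on F; apply F→BC and equate their BC entries.
Rows 1 and 3 agree on F; apply F→BC and equate their BC entries.
Rows 1 and 2 agree on B; apply B→D and equate their D entries.
Rows 1 and 3 agree on B; apply B→D and equate their D entries.
No row becomes fully distinguished — the join is lossy.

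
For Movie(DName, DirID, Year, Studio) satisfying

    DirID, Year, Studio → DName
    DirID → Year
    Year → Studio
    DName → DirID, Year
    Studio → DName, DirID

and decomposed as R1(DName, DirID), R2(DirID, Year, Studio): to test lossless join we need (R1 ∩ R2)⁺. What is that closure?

R1 ∩ R2 = {DirID}.
DirID → Year applies, adding Year
Year → Studio applies, adding Studio
Studio → DName, DirID applies, adding DName
Closure: {DName, DirID, Year, Studio}.

DName, DirID, Year, Studio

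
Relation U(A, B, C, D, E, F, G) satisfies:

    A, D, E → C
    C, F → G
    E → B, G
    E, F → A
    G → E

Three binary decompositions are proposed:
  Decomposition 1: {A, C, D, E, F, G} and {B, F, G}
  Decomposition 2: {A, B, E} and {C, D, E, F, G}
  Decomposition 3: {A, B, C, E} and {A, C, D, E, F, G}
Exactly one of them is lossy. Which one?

Decomposition 2

Decomposition 1: common = {F, G}, closure = {A, B, E, F, G} → lossless.
Decomposition 2: common = {E}, closure = {B, E, G} → lossy.
Decomposition 3: common = {A, C, E}, closure = {A, B, C, E, G} → lossless.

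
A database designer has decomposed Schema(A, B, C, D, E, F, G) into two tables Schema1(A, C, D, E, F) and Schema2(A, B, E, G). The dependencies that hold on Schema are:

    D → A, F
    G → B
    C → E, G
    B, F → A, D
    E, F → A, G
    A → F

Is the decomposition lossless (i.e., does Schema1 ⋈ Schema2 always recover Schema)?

Common attributes: Schema1 ∩ Schema2 = {A, E}.
Closure of {A, E}: A → F applies, adding F; E, F → A, G applies, adding G; G → B applies, adding B; B, F → A, D applies, adding D. So (A, E)⁺ = {A, B, D, E, F, G}.
This closure contains every attribute of Schema2, so Schema1 ∩ Schema2 → Schema2. The join is lossless.

Yes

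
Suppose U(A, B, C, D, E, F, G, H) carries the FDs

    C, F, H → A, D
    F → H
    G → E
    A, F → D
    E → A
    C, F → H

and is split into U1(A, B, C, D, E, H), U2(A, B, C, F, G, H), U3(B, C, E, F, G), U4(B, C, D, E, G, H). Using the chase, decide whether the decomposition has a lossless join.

Chase test. Columns are A, B, C, D, E, F, G, H; row i has aⱼ where attribute j ∈ Ui, else bᵢⱼ.
Initial tableau (one row per fragment):
  row 1: a1 a2 a3 a4 a5 b16 b17 a8
  row 2: a1 a2 a3 b24 b25 a6 a7 a8
  row 3: b31 a2 a3 b34 a5 a6 a7 b38
  row 4: b41 a2 a3 a4 a5 b46 a7 a8
Rows 2 and 3 agree on F; apply F→H and equate their H entries.
Rows 2 and 3 agree on G; apply G→E and equate their E entries.
Rows 1 and 3 agree on E; apply E→A and equate their A entries.
Rows 1 and 4 agree on E; apply E→A and equate their A entries.
Rows 2 and 3 agree on C, F, H; apply C, F, H→A, D and equate their A, D entries.
No row becomes fully distinguished — the join is lossy.

No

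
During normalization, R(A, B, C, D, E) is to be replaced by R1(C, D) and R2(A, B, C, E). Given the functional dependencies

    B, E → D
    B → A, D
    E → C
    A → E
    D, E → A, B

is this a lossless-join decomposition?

Common attributes: R1 ∩ R2 = {C}.
No dependency enlarges {C}, so (C)⁺ = {C}.
The closure contains neither all of R1 = {C, D} nor all of R2 = {A, B, C, E}, so the common attributes are not a superkey of either fragment. The join is lossy.

No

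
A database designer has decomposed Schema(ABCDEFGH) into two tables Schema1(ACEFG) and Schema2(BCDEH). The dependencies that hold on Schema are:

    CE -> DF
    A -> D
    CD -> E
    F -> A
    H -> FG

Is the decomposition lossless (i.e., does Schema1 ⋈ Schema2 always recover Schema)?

No

Common attributes: Schema1 ∩ Schema2 = {CE}.
Closure of {CE}: CE → DF applies, adding DF; F → A applies, adding A. So (CE)⁺ = {ACDEF}.
The closure contains neither all of Schema1 = {ACEFG} nor all of Schema2 = {BCDEH}, so the common attributes are not a superkey of either fragment. The join is lossy.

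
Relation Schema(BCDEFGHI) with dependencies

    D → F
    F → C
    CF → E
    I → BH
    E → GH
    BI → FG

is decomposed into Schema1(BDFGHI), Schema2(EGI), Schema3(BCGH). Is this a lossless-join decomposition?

No

Chase test. Columns are BCDEFGHI; row i has aⱼ where attribute j ∈ Schemai, else bᵢⱼ.
Initial tableau (one row per fragment):
  row 1: a1 b12 a3 b14 a5 a6 a7 a8
  row 2: b21 b22 b23 a4 b25 a6 b27 a8
  row 3: a1 a2 b33 b34 b35 a6 a7 b38
Rows 1 and 2 agree on I; apply I→BH and equate their BH entries.
Rows 1 and 2 agree on BI; apply BI→FG and equate their FG entries.
Rows 1 and 2 agree on F; apply F→C and equate their C entries.
Rows 1 and 2 agree on CF; apply CF→E and equate their E entries.
No row becomes fully distinguished — the join is lossy.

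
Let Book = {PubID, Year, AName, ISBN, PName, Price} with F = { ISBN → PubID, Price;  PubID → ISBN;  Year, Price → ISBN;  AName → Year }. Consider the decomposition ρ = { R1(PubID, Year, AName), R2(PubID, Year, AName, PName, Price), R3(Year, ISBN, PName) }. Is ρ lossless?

No

Chase test. Columns are PubID, Year, AName, ISBN, PName, Price; row i has aⱼ where attribute j ∈ Ri, else bᵢⱼ.
Initial tableau (one row per fragment):
  row 1: a1 a2 a3 b14 b15 b16
  row 2: a1 a2 a3 b24 a5 a6
  row 3: b31 a2 b33 a4 a5 b36
Rows 1 and 2 agree on PubID; apply PubID→ISBN and equate their ISBN entries.
Rows 1 and 2 agree on ISBN; apply ISBN→PubID, Price and equate their PubID, Price entries.
No row becomes fully distinguished — the join is lossy.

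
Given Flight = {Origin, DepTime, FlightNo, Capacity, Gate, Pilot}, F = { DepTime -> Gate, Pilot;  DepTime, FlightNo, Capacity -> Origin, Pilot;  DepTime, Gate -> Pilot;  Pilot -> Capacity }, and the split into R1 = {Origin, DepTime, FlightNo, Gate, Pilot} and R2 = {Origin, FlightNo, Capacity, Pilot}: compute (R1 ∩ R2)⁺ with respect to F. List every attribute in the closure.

Origin, FlightNo, Capacity, Pilot

R1 ∩ R2 = {Origin, FlightNo, Pilot}.
Pilot → Capacity applies, adding Capacity
Closure: {Origin, FlightNo, Capacity, Pilot}.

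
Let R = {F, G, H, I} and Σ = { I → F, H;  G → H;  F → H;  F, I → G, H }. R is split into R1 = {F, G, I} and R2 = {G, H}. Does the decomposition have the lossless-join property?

Yes

Common attributes: R1 ∩ R2 = {G}.
Closure of {G}: G → H applies, adding H. So (G)⁺ = {G, H}.
This closure contains every attribute of R2, so R1 ∩ R2 → R2. The join is lossless.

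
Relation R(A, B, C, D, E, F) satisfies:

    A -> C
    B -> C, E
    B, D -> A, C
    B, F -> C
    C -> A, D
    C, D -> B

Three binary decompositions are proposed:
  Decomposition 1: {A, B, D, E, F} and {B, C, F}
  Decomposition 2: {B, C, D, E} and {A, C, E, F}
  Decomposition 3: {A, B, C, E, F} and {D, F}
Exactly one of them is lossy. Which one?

Decomposition 1: common = {B, F}, closure = {A, B, C, D, E, F} → lossless.
Decomposition 2: common = {C, E}, closure = {A, B, C, D, E} → lossless.
Decomposition 3: common = {F}, closure = {F} → lossy.

Decomposition 3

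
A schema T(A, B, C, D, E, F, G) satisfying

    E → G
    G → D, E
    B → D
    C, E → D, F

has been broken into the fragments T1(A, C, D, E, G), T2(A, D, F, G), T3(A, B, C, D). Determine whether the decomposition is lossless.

No

Chase test. Columns are A, B, C, D, E, F, G; row i has aⱼ where attribute j ∈ Ti, else bᵢⱼ.
Initial tableau (one row per fragment):
  row 1: a1 b12 a3 a4 a5 b16 a7
  row 2: a1 b22 b23 a4 b25 a6 a7
  row 3: a1 a2 a3 a4 b35 b36 b37
Rows 1 and 2 agree on G; apply G→D, E and equate their D, E entries.
No row becomes fully distinguished — the join is lossy.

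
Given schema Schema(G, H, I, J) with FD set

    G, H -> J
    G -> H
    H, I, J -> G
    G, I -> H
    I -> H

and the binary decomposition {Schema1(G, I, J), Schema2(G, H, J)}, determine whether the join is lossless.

Common attributes: Schema1 ∩ Schema2 = {G, J}.
Closure of {G, J}: G → H applies, adding H. So (G, J)⁺ = {G, H, J}.
This closure contains every attribute of Schema2, so Schema1 ∩ Schema2 → Schema2. The join is lossless.

Yes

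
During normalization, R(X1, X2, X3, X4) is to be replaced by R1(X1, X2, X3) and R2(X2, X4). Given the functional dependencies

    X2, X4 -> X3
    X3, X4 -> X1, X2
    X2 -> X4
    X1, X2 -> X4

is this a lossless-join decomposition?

Common attributes: R1 ∩ R2 = {X2}.
Closure of {X2}: X2 → X4 applies, adding X4; X2, X4 → X3 applies, adding X3; X3, X4 → X1, X2 applies, adding X1. So (X2)⁺ = {X1, X2, X3, X4}.
This closure contains every attribute of R1, so R1 ∩ R2 → R1. The join is lossless.

Yes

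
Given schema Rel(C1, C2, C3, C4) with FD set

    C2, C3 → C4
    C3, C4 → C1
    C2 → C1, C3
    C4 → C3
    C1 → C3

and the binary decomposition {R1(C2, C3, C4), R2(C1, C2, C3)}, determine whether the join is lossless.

Common attributes: R1 ∩ R2 = {C2, C3}.
Closure of {C2, C3}: C2, C3 → C4 applies, adding C4; C3, C4 → C1 applies, adding C1. So (C2, C3)⁺ = {C1, C2, C3, C4}.
This closure contains every attribute of R1, so R1 ∩ R2 → R1. The join is lossless.

Yes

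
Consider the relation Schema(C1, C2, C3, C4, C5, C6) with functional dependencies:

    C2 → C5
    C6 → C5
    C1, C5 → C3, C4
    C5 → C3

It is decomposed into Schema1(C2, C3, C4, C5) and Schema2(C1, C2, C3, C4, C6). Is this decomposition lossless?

Common attributes: Schema1 ∩ Schema2 = {C2, C3, C4}.
Closure of {C2, C3, C4}: C2 → C5 applies, adding C5. So (C2, C3, C4)⁺ = {C2, C3, C4, C5}.
This closure contains every attribute of Schema1, so Schema1 ∩ Schema2 → Schema1. The join is lossless.

Yes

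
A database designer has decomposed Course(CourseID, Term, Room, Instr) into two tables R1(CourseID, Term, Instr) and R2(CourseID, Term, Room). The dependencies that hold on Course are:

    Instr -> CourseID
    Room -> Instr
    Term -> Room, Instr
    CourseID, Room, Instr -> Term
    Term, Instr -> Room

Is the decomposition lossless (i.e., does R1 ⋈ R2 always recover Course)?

Common attributes: R1 ∩ R2 = {CourseID, Term}.
Closure of {CourseID, Term}: Term → Room, Instr applies, adding Room, Instr. So (CourseID, Term)⁺ = {CourseID, Term, Room, Instr}.
This closure contains every attribute of R1, so R1 ∩ R2 → R1. The join is lossless.

Yes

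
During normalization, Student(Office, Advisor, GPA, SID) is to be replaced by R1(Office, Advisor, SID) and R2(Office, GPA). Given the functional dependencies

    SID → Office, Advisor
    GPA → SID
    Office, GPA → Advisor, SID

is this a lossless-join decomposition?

No

Common attributes: R1 ∩ R2 = {Office}.
No dependency enlarges {Office}, so (Office)⁺ = {Office}.
The closure contains neither all of R1 = {Office, Advisor, SID} nor all of R2 = {Office, GPA}, so the common attributes are not a superkey of either fragment. The join is lossy.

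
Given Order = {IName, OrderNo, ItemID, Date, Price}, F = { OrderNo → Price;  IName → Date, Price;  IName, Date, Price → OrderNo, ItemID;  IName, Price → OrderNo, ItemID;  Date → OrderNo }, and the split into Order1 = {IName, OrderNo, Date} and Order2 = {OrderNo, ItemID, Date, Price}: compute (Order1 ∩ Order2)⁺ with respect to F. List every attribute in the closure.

Order1 ∩ Order2 = {OrderNo, Date}.
OrderNo → Price applies, adding Price
Closure: {OrderNo, Date, Price}.

OrderNo, Date, Price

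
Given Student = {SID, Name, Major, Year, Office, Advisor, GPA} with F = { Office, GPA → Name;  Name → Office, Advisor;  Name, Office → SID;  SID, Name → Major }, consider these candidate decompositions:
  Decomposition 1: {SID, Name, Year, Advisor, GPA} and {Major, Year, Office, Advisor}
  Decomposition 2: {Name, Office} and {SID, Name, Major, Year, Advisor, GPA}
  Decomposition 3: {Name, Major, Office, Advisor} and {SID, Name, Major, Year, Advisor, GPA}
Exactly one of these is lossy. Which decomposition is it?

Decomposition 1

Decomposition 1: common = {Year, Advisor}, closure = {Year, Advisor} → lossy.
Decomposition 2: common = {Name}, closure = {SID, Name, Major, Office, Advisor} → lossless.
Decomposition 3: common = {Name, Major, Advisor}, closure = {SID, Name, Major, Office, Advisor} → lossless.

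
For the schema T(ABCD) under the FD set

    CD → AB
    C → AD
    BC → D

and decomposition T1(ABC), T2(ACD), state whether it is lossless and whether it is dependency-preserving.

lossless and dependency-preserving

Lossless test: (AC)⁺ = {ABCD}, which contains all of one fragment — lossless.
Dependency preservation: CD → AB; BC → D are not contained in any single fragment, but the restricted closure of each left-hand side across the fragments still reaches the right-hand side; the remaining FDs each lie inside some fragment. All dependencies are preserved.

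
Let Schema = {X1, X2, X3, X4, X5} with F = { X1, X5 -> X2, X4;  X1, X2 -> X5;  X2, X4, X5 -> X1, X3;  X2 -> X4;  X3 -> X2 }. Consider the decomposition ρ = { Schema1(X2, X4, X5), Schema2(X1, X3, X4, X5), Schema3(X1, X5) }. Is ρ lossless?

No

Chase test. Columns are X1, X2, X3, X4, X5; row i has aⱼ where attribute j ∈ Schemai, else bᵢⱼ.
Initial tableau (one row per fragment):
  row 1: b11 a2 b13 a4 a5
  row 2: a1 b22 a3 a4 a5
  row 3: a1 b32 b33 b34 a5
Rows 2 and 3 agree on X1, X5; apply X1, X5→X2, X4 and equate their X2, X4 entries.
Rows 2 and 3 agree on X2, X4, X5; apply X2, X4, X5→X1, X3 and equate their X1, X3 entries.
No row becomes fully distinguished — the join is lossy.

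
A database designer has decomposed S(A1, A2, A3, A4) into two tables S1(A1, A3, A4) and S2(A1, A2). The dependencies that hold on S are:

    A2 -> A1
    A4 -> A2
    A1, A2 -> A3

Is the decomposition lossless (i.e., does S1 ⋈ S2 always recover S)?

Common attributes: S1 ∩ S2 = {A1}.
No dependency enlarges {A1}, so (A1)⁺ = {A1}.
The closure contains neither all of S1 = {A1, A3, A4} nor all of S2 = {A1, A2}, so the common attributes are not a superkey of either fragment. The join is lossy.

No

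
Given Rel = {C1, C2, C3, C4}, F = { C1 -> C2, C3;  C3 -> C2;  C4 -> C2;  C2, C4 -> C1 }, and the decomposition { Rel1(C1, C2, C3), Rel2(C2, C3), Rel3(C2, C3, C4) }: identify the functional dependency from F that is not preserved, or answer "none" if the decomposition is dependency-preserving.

Check C2, C4 → C1: no single fragment contains all of {C1, C2, C4}, and the restricted closure of {C2, C4} across the fragments never reaches {C1}.
C1 → C2, C3 is preserved.
C3 → C2 is preserved.
C4 → C2 is preserved.

C2, C4 -> C1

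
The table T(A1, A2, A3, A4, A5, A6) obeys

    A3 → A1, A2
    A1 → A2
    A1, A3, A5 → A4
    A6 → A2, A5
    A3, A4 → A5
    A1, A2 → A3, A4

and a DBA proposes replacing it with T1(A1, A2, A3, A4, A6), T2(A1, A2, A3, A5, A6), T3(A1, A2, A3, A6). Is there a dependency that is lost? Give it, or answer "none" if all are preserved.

none

A3 → A1, A2 lies within T1.
A1 → A2 lies within T1.
A1, A3, A5 → A4: restricted closure across fragments reaches A4.
A6 → A2, A5 lies within T2.
A3, A4 → A5: restricted closure across fragments reaches A5.
A1, A2 → A3, A4 lies within T1.
Every dependency is enforceable on the fragments, so the decomposition is dependency-preserving.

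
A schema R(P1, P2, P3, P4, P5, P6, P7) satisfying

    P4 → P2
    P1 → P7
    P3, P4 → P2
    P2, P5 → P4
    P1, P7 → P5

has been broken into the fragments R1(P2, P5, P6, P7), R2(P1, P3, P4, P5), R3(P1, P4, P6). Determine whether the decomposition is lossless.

Chase test. Columns are P1, P2, P3, P4, P5, P6, P7; row i has aⱼ where attribute j ∈ Ri, else bᵢⱼ.
Initial tableau (one row per fragment):
  row 1: b11 a2 b13 b14 a5 a6 a7
  row 2: a1 b22 a3 a4 a5 b26 b27
  row 3: a1 b32 b33 a4 b35 a6 b37
Rows 2 and 3 agree on P4; apply P4→P2 and equate their P2 entries.
Rows 2 and 3 agree on P1; apply P1→P7 and equate their P7 entries.
Rows 2 and 3 agree on P1, P7; apply P1, P7→P5 and equate their P5 entries.
No row becomes fully distinguished — the join is lossy.

No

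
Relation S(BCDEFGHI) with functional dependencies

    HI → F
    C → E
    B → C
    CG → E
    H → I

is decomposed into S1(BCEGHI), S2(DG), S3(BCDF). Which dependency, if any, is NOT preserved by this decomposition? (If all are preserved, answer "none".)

HI → F

Check HI → F: no single fragment contains all of {FHI}, and the restricted closure of {HI} across the fragments never reaches {F}.
C → E is preserved.
B → C is preserved.
CG → E is preserved.
H → I is preserved.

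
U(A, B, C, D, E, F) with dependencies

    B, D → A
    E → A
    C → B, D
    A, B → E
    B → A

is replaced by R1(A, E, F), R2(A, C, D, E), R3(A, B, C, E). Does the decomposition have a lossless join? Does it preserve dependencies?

lossy but dependency-preserving

Lossless test (chase): Rows 2 and 3 agree on C; apply C→B, D and equate their B, D entries. No row becomes fully distinguished — the join is lossy.
Dependency preservation: B, D → A; C → B, D are not contained in any single fragment, but the restricted closure of each left-hand side across the fragments still reaches the right-hand side; the remaining FDs each lie inside some fragment. All dependencies are preserved.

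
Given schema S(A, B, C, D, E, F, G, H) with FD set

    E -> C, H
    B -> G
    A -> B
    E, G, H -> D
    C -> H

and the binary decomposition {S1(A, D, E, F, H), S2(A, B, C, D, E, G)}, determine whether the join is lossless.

Yes

Common attributes: S1 ∩ S2 = {A, D, E}.
Closure of {A, D, E}: E → C, H applies, adding C, H; A → B applies, adding B; B → G applies, adding G. So (A, D, E)⁺ = {A, B, C, D, E, G, H}.
This closure contains every attribute of S2, so S1 ∩ S2 → S2. The join is lossless.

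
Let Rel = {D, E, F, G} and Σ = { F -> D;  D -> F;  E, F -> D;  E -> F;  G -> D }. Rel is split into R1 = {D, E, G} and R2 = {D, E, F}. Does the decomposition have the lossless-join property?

Common attributes: R1 ∩ R2 = {D, E}.
Closure of {D, E}: D → F applies, adding F. So (D, E)⁺ = {D, E, F}.
This closure contains every attribute of R2, so R1 ∩ R2 → R2. The join is lossless.

Yes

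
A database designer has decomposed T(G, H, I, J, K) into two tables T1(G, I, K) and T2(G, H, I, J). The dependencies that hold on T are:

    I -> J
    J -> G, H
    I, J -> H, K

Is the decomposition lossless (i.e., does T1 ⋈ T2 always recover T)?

Common attributes: T1 ∩ T2 = {G, I}.
Closure of {G, I}: I → J applies, adding J; J → G, H applies, adding H; I, J → H, K applies, adding K. So (G, I)⁺ = {G, H, I, J, K}.
This closure contains every attribute of T1, so T1 ∩ T2 → T1. The join is lossless.

Yes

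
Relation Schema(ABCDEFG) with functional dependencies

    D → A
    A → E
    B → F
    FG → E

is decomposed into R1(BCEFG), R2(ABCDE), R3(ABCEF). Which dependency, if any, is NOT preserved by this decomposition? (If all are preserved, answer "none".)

D → A lies within R2.
A → E lies within R2.
B → F lies within R1.
FG → E lies within R1.
Every dependency is enforceable on the fragments, so the decomposition is dependency-preserving.

none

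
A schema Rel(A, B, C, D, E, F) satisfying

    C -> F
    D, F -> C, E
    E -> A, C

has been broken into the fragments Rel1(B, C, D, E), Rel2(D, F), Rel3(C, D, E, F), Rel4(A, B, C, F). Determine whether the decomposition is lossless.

Chase test. Columns are A, B, C, D, E, F; row i has aⱼ where attribute j ∈ Reli, else bᵢⱼ.
Initial tableau (one row per fragment):
  row 1: b11 a2 a3 a4 a5 b16
  row 2: b21 b22 b23 a4 b25 a6
  row 3: b31 b32 a3 a4 a5 a6
  row 4: a1 a2 a3 b44 b45 a6
Rows 1 and 3 agree on C; apply C→F and equate their F entries.
Rows 1 and 2 agree on D, F; apply D, F→C, E and equate their C, E entries.
Rows 1 and 2 agree on E; apply E→A, C and equate their A, C entries.
Rows 1 and 3 agree on E; apply E→A, C and equate their A, C entries.
No row becomes fully distinguished — the join is lossy.

No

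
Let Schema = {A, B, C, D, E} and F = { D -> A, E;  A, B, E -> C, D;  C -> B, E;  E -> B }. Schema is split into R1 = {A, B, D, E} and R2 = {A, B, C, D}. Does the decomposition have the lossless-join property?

Yes

Common attributes: R1 ∩ R2 = {A, B, D}.
Closure of {A, B, D}: D → A, E applies, adding E; A, B, E → C, D applies, adding C. So (A, B, D)⁺ = {A, B, C, D, E}.
This closure contains every attribute of R1, so R1 ∩ R2 → R1. The join is lossless.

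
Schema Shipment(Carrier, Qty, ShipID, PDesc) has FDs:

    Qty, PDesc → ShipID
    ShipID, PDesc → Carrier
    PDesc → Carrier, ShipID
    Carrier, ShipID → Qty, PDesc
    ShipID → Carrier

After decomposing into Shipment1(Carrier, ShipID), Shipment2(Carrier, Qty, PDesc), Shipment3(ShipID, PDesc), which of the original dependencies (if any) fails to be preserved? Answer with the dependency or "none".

Qty, PDesc → ShipID: restricted closure across fragments reaches ShipID.
ShipID, PDesc → Carrier: restricted closure across fragments reaches Carrier.
PDesc → Carrier, ShipID: restricted closure across fragments reaches Carrier, ShipID.
Carrier, ShipID → Qty, PDesc: restricted closure across fragments reaches Qty, PDesc.
ShipID → Carrier lies within Shipment1.
Every dependency is enforceable on the fragments, so the decomposition is dependency-preserving.

none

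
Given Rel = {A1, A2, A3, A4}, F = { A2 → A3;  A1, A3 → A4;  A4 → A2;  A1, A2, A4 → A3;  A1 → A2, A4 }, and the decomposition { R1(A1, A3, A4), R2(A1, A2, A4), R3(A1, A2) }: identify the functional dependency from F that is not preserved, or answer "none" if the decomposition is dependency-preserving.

A2 → A3

Check A2 → A3: no single fragment contains all of {A2, A3}, and the restricted closure of {A2} across the fragments never reaches {A3}.
A1, A3 → A4 is preserved.
A4 → A2 is preserved.
A1, A2, A4 → A3 is preserved.
A1 → A2, A4 is preserved.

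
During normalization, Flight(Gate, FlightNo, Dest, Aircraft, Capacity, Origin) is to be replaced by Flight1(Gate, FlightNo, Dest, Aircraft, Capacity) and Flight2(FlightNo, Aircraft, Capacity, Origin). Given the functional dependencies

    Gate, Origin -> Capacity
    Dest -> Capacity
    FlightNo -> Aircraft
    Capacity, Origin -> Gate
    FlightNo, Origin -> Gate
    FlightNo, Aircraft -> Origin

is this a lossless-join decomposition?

Common attributes: Flight1 ∩ Flight2 = {FlightNo, Aircraft, Capacity}.
Closure of {FlightNo, Aircraft, Capacity}: FlightNo, Aircraft → Origin applies, adding Origin; Capacity, Origin → Gate applies, adding Gate. So (FlightNo, Aircraft, Capacity)⁺ = {Gate, FlightNo, Aircraft, Capacity, Origin}.
This closure contains every attribute of Flight2, so Flight1 ∩ Flight2 → Flight2. The join is lossless.

Yes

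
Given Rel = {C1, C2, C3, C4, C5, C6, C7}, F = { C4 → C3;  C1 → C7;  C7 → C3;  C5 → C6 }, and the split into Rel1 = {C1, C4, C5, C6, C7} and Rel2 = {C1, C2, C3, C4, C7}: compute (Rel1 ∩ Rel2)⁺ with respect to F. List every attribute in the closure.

Rel1 ∩ Rel2 = {C1, C4, C7}.
C4 → C3 applies, adding C3
Closure: {C1, C3, C4, C7}.

C1, C3, C4, C7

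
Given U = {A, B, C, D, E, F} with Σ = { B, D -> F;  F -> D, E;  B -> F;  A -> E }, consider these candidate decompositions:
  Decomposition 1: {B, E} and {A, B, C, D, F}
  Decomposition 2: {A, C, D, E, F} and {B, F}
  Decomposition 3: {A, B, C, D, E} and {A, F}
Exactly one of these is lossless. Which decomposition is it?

Decomposition 1: common = {B}, closure = {B, D, E, F} → lossless.
Decomposition 2: common = {F}, closure = {D, E, F} → lossy.
Decomposition 3: common = {A}, closure = {A, E} → lossy.

Decomposition 1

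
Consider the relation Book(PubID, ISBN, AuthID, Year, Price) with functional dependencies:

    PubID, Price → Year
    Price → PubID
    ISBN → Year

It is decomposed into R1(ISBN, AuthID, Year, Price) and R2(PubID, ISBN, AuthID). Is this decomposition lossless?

Common attributes: R1 ∩ R2 = {ISBN, AuthID}.
Closure of {ISBN, AuthID}: ISBN → Year applies, adding Year. So (ISBN, AuthID)⁺ = {ISBN, AuthID, Year}.
The closure contains neither all of R1 = {ISBN, AuthID, Year, Price} nor all of R2 = {PubID, ISBN, AuthID}, so the common attributes are not a superkey of either fragment. The join is lossy.

No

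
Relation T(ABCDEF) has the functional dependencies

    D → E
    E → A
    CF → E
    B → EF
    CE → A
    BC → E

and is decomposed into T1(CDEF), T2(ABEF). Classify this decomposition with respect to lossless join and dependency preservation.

lossy but dependency-preserving

Lossless test: (EF)⁺ = {AEF}, which is a superkey of neither fragment — lossy.
Dependency preservation: CE → A; BC → E are not contained in any single fragment, but the restricted closure of each left-hand side across the fragments still reaches the right-hand side; the remaining FDs each lie inside some fragment. All dependencies are preserved.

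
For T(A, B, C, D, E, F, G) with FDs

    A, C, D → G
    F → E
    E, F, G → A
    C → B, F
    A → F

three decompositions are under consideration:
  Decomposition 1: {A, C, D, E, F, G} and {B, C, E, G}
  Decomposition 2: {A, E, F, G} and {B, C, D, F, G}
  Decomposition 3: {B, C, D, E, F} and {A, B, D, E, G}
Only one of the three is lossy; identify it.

Decomposition 1: common = {C, E, G}, closure = {A, B, C, E, F, G} → lossless.
Decomposition 2: common = {F, G}, closure = {A, E, F, G} → lossless.
Decomposition 3: common = {B, D, E}, closure = {B, D, E} → lossy.

Decomposition 3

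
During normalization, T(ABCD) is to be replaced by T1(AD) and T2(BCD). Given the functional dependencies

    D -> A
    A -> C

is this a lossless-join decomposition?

Common attributes: T1 ∩ T2 = {D}.
Closure of {D}: D → A applies, adding A; A → C applies, adding C. So (D)⁺ = {ACD}.
This closure contains every attribute of T1, so T1 ∩ T2 → T1. The join is lossless.

Yes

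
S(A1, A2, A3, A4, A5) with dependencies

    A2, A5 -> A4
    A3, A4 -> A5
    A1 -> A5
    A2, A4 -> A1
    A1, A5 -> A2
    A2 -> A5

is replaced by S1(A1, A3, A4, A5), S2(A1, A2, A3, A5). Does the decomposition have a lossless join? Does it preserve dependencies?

Lossless test: (A1, A3, A5)⁺ = {A1, A2, A3, A4, A5}, which contains all of one fragment — lossless.
Dependency preservation: A2, A5 → A4; A2, A4 → A1 are not contained in any single fragment, but the restricted closure of each left-hand side across the fragments still reaches the right-hand side; the remaining FDs each lie inside some fragment. All dependencies are preserved.

lossless and dependency-preserving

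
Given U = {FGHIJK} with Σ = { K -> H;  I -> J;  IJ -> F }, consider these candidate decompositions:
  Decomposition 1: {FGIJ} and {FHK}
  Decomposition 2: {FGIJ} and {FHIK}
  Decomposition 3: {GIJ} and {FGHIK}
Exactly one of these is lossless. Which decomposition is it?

Decomposition 3

Decomposition 1: common = {F}, closure = {F} → lossy.
Decomposition 2: common = {FI}, closure = {FIJ} → lossy.
Decomposition 3: common = {GI}, closure = {FGIJ} → lossless.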